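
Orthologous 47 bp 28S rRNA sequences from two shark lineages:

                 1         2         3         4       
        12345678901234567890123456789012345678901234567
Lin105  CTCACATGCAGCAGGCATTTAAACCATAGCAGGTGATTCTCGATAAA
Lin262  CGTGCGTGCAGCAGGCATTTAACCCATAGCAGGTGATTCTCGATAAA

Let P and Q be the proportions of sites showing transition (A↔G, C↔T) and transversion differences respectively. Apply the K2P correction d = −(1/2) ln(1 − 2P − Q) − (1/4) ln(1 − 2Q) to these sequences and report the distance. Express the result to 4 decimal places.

0.1155

Differing sites — 2:T/G (Tv); 3:C/T (Ti); 4:A/G (Ti); 6:A/G (Ti); 23:A/C (Tv).
Of the 5 differences, 3 transitions and 2 transversions over 47 sites: P = 3/47 = 0.063830, Q = 2/47 = 0.042553.
d = −0.5·ln(0.829787) − 0.25·ln(0.914894) = −0.5·(-0.186586) − 0.25·(-0.088947) = 0.1155.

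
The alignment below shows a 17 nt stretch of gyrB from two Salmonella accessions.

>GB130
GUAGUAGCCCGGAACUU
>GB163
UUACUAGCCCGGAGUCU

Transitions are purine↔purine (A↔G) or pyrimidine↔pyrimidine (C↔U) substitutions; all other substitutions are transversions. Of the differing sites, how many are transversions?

2

Mismatches occur at site 1 (G↔U, transversion), site 4 (G↔C, transversion), site 14 (A↔G, transition), site 15 (C↔U, transition), site 16 (U↔C, transition).
Of the 5 differences, 3 transitions and 2 transversions, so the answer is 2.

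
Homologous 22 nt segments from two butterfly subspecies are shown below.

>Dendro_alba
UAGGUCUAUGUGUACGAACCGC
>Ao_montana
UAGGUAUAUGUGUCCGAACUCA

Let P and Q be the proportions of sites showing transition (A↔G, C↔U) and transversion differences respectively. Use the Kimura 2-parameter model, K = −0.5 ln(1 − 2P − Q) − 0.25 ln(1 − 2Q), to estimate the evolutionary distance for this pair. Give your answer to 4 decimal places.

Mismatches occur at site 6 (C↔A, transversion), site 14 (A↔C, transversion), site 20 (C↔U, transition), site 21 (G↔C, transversion), site 22 (C↔A, transversion).
Of the 5 differences, 1 transition and 4 transversions over 22 sites: P = 1/22 = 0.045455, Q = 4/22 = 0.181818.
d = −0.5·ln(0.727272) − 0.25·ln(0.636364) = −0.5·(-0.318455) − 0.25·(-0.451985) = 0.2722.

0.2722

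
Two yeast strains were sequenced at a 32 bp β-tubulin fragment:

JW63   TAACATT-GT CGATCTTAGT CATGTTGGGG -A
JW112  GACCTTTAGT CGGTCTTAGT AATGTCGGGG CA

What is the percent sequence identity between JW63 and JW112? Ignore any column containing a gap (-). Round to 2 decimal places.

80.00%

Excluding the 2 gap columns leaves 30 comparable sites.
Mismatches occur at site 1 (T↔G), site 3 (A↔C), site 5 (A↔T), site 13 (A↔G), site 21 (C↔A), site 26 (T↔C).
24 of the 30 comparable sites match, so the percent identity is 24/30 × 100 = 80.00%.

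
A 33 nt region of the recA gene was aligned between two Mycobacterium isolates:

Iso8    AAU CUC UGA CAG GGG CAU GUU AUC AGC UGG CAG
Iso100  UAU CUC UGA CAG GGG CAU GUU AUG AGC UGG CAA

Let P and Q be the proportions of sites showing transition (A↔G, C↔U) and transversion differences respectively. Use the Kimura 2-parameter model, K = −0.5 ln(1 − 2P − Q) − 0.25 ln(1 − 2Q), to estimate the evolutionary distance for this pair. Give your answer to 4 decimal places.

Mismatches occur at site 1 (A↔U, transversion), site 24 (C↔G, transversion), site 33 (G↔A, transition).
Of the 3 differences, 1 transition and 2 transversions over 33 sites: P = 1/33 = 0.030303, Q = 2/33 = 0.060606.
d = −0.5·ln(0.878788) − 0.25·ln(0.878788) = −0.5·(-0.129212) − 0.25·(-0.129212) = 0.0969.

0.0969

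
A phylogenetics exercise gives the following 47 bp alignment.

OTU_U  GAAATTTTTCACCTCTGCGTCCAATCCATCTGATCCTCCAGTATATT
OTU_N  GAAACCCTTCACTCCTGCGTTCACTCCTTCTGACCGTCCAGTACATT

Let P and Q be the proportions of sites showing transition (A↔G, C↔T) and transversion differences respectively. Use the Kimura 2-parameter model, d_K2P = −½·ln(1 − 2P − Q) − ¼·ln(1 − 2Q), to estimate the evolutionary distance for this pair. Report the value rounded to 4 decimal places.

The sequences differ at positions 5 (T/C, transition), 6 (T/C, transition), 7 (T/C, transition), 13 (C/T, transition), 14 (T/C, transition), 21 (C/T, transition), 24 (A/C, transversion), 28 (A/T, transversion), 34 (T/C, transition), 36 (C/G, transversion), 44 (T/C, transition).
Of the 11 differences, 8 transitions and 3 transversions over 47 sites: P = 8/47 = 0.170213, Q = 3/47 = 0.063830.
d = −0.5·ln(0.595744) − 0.25·ln(0.872340) = −0.5·(-0.517944) − 0.25·(-0.136576) = 0.2931.

0.2931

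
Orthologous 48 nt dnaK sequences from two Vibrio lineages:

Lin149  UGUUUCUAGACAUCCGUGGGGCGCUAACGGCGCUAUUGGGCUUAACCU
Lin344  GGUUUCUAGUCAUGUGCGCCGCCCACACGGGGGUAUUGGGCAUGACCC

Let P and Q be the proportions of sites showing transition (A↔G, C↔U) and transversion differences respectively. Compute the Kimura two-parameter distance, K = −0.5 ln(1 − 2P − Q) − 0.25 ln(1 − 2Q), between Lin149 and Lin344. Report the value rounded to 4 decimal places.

0.4052

Mismatches occur at site 1 (U/G, transversion), site 10 (A/U, transversion), site 14 (C/G, transversion), site 15 (C/U, transition), site 17 (U/C, transition), site 19 (G/C, transversion), site 20 (G/C, transversion), site 23 (G/C, transversion), site 25 (U/A, transversion), site 26 (A/C, transversion), site 31 (C/G, transversion), site 33 (C/G, transversion), site 42 (U/A, transversion), site 44 (A/G, transition), site 48 (U/C, transition).
Of the 15 differences, 4 transitions and 11 transversions over 48 sites: P = 4/48 = 0.083333, Q = 11/48 = 0.229167.
d = −0.5·ln(0.604167) − 0.25·ln(0.541666) = −0.5·(-0.503905) − 0.25·(-0.613106) = 0.4052.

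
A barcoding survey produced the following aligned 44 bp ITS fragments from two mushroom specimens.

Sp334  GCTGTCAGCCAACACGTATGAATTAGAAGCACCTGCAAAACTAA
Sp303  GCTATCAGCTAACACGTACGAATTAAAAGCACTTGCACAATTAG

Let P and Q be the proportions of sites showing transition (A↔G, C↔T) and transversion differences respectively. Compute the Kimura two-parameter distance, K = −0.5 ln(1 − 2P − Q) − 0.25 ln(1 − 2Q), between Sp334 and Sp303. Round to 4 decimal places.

The sequences differ at positions 4 (G/A, transition), 10 (C/T, transition), 19 (T/C, transition), 26 (G/A, transition), 33 (C/T, transition), 38 (A/C, transversion), 41 (C/T, transition), 44 (A/G, transition).
Of the 8 differences, 7 transitions and 1 transversion over 44 sites: P = 7/44 = 0.159091, Q = 1/44 = 0.022727.
d = −0.5·ln(0.659091) − 0.25·ln(0.954546) = −0.5·(-0.416894) − 0.25·(-0.046519) = 0.2201.

0.2201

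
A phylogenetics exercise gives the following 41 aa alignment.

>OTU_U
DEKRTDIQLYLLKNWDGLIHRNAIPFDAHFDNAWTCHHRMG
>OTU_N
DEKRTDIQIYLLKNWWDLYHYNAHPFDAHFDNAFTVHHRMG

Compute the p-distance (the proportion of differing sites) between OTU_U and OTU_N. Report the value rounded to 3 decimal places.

0.195

Mismatches occur at site 9 (L→I), site 16 (D→W), site 17 (G→D), site 19 (I→Y), site 21 (R→Y), site 24 (I→H), site 34 (W→F), site 36 (C→V).
There are 8 differences over 41 sites, so p = 8/41 = 0.195.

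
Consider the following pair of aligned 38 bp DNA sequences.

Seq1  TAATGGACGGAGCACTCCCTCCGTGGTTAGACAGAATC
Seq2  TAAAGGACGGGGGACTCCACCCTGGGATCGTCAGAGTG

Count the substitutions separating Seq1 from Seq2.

Differing sites — 4:T/A; 11:A/G; 13:C/G; 19:C/A; 20:T/C; 23:G/T; 24:T/G; 27:T/A; 29:A/C; 31:A/T; 36:A/G; 38:C/G.
That gives 12 mismatches out of 38 aligned sites, so the Hamming distance is 12.

12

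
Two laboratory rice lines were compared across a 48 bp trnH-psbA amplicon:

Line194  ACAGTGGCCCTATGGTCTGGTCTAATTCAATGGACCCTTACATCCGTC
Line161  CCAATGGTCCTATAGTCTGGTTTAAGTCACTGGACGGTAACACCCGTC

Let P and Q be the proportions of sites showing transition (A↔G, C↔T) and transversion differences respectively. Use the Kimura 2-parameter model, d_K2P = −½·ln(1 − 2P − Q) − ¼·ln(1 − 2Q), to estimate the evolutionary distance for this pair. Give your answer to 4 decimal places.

0.2747

The sequences differ at positions 1 (A/C, transversion), 4 (G/A, transition), 8 (C/T, transition), 14 (G/A, transition), 22 (C/T, transition), 26 (T/G, transversion), 30 (A/C, transversion), 36 (C/G, transversion), 37 (C/G, transversion), 39 (T/A, transversion), 43 (T/C, transition).
Of the 11 differences, 5 transitions and 6 transversions over 48 sites: P = 5/48 = 0.104167, Q = 6/48 = 0.125000.
d = −0.5·ln(0.666666) − 0.25·ln(0.750000) = −0.5·(-0.405466) − 0.25·(-0.287682) = 0.2747.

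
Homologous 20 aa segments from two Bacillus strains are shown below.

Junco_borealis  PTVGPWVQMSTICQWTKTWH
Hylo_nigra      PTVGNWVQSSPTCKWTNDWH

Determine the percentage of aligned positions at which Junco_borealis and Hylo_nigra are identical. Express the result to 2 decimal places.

65.00%

Mismatches occur at site 5 (P/N), site 9 (M/S), site 11 (T/P), site 12 (I/T), site 14 (Q/K), site 17 (K/N), site 18 (T/D).
13 of the 20 sites match, so the percent identity is 13/20 × 100 = 65.00%.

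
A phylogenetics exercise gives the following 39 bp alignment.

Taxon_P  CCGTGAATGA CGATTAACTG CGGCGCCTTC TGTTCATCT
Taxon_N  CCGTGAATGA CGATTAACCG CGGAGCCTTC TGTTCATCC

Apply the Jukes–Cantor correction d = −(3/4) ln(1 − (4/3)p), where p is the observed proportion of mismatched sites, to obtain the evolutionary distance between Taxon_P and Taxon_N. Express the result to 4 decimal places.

0.0812

The sequences differ at positions 19 (T/C), 24 (C/A), 39 (T/C).
p = 3/39 = 0.076923.
d = −0.75 · ln(1 − (4/3)·0.076923) = −0.75 · ln(0.897436) = −0.75 · (-0.108213) = 0.0812.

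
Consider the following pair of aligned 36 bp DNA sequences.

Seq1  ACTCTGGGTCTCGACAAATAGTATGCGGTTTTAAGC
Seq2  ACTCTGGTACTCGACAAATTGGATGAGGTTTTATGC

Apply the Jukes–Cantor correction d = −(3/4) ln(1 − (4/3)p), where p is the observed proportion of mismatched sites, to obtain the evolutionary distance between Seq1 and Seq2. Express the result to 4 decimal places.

The sequences differ at positions 8 (G/T), 9 (T/A), 20 (A/T), 22 (T/G), 26 (C/A), 34 (A/T).
p = 6/36 = 0.166667.
d = −0.75 · ln(1 − (4/3)·0.166667) = −0.75 · ln(0.777777) = −0.75 · (-0.251315) = 0.1885.

0.1885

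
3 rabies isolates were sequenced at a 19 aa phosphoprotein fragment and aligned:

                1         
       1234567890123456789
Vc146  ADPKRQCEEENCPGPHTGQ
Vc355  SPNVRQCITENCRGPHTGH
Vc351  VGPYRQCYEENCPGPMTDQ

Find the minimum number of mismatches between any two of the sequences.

Pairwise Hamming distances:
  Vc146 vs Vc355: 8
  Vc146 vs Vc351: 6
  Vc355 vs Vc351: 10
The smallest is 6, between Vc146 and Vc351.

6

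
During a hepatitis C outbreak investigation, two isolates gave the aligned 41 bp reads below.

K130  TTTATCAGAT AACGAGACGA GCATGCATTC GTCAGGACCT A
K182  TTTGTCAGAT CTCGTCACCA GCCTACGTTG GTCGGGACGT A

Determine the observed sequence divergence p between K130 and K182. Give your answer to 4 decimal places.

0.2927

Mismatches occur at site 4 (A↔G), site 11 (A↔C), site 12 (A↔T), site 15 (A↔T), site 16 (G↔C), site 19 (G↔C), site 23 (A↔C), site 25 (G↔A), site 27 (A↔G), site 30 (C↔G), site 34 (A↔G), site 39 (C↔G).
There are 12 differences over 41 sites, so p = 12/41 = 0.2927.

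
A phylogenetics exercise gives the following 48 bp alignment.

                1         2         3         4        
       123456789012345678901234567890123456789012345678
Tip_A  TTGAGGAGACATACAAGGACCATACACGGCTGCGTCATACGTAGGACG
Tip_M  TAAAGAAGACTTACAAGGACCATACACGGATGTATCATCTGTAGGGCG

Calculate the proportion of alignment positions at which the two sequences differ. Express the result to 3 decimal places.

0.208

The sequences differ at positions 2 (T/A), 3 (G/A), 6 (G/A), 11 (A/T), 30 (C/A), 33 (C/T), 34 (G/A), 39 (A/C), 40 (C/T), 46 (A/G).
There are 10 differences over 48 sites, so p = 10/48 = 0.208.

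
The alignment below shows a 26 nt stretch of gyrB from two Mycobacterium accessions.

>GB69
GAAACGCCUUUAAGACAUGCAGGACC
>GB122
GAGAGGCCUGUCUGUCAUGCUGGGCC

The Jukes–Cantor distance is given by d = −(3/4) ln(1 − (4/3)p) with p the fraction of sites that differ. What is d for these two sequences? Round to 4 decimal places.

Differing sites — 3:A/G; 5:C/G; 10:U/G; 12:A/C; 13:A/U; 15:A/U; 21:A/U; 24:A/G.
p = 8/26 = 0.307692.
d = −0.75 · ln(1 − (4/3)·0.307692) = −0.75 · ln(0.589744) = −0.75 · (-0.528067) = 0.3961.

0.3961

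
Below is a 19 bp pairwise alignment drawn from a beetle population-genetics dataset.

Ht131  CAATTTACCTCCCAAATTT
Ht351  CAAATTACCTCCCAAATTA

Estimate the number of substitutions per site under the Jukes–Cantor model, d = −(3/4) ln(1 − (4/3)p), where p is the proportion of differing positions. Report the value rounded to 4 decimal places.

0.1134

The sequences differ at positions 4 (T/A), 19 (T/A).
p = 2/19 = 0.105263.
d = −0.75 · ln(1 − (4/3)·0.105263) = −0.75 · ln(0.859649) = −0.75 · (-0.151231) = 0.1134.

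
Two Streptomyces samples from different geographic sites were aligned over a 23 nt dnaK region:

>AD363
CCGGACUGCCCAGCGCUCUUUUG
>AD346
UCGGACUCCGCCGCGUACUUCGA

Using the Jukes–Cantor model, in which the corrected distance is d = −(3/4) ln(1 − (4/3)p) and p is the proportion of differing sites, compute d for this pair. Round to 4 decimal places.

0.5532

Differing sites — 1:C/U; 8:G/C; 10:C/G; 12:A/C; 16:C/U; 17:U/A; 21:U/C; 22:U/G; 23:G/A.
p = 9/23 = 0.391304.
d = −0.75 · ln(1 − (4/3)·0.391304) = −0.75 · ln(0.478261) = −0.75 · (-0.737599) = 0.5532.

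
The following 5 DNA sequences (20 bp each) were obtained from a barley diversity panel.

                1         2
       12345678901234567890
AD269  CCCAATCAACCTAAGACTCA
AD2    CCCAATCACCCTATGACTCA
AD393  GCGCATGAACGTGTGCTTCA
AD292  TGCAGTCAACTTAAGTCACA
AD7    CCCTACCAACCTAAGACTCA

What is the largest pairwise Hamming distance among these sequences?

12

Pairwise Hamming distances:
  AD269 vs AD2: 2
  AD269 vs AD393: 9
  AD269 vs AD292: 6
  AD269 vs AD7: 2
  AD2 vs AD393: 9
  AD2 vs AD292: 8
  AD2 vs AD7: 4
  AD393 vs AD292: 12
  AD393 vs AD7: 10
  AD292 vs AD7: 8
The largest is 12, between AD393 and AD292.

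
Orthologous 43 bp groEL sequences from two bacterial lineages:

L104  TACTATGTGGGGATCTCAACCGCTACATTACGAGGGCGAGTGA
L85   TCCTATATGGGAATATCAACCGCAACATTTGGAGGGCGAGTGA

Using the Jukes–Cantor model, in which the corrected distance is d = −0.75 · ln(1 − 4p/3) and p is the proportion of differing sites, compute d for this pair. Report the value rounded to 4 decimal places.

Differing sites — 2:A/C; 7:G/A; 12:G/A; 15:C/A; 24:T/A; 30:A/T; 31:C/G.
p = 7/43 = 0.162791.
d = −0.75 · ln(1 − (4/3)·0.162791) = −0.75 · ln(0.782945) = −0.75 · (-0.244693) = 0.1835.

0.1835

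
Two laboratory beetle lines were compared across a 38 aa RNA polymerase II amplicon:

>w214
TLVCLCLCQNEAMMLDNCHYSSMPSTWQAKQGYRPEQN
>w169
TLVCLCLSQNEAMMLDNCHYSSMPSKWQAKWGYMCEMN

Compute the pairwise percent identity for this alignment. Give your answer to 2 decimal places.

84.21%

Differing sites — 8:C/S; 26:T/K; 31:Q/W; 34:R/M; 35:P/C; 37:Q/M.
32 of the 38 sites match, so the percent identity is 32/38 × 100 = 84.21%.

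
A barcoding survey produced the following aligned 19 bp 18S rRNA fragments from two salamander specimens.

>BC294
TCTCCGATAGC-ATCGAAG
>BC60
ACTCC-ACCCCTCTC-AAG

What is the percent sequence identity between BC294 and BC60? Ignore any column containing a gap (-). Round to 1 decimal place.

Excluding the 3 gap columns leaves 16 comparable sites.
Differing sites — 1:T/A; 8:T/C; 9:A/C; 10:G/C; 13:A/C.
11 of the 16 comparable sites match, so the percent identity is 11/16 × 100 = 68.8%.

68.8%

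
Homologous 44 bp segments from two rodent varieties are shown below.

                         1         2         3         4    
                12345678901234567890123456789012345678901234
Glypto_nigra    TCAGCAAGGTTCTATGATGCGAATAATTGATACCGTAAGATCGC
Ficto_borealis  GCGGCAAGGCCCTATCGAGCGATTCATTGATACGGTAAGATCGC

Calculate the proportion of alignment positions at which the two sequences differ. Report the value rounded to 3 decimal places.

Mismatches occur at site 1 (T/G), site 3 (A/G), site 10 (T/C), site 11 (T/C), site 16 (G/C), site 17 (A/G), site 18 (T/A), site 23 (A/T), site 25 (A/C), site 34 (C/G).
There are 10 differences over 44 sites, so p = 10/44 = 0.227.

0.227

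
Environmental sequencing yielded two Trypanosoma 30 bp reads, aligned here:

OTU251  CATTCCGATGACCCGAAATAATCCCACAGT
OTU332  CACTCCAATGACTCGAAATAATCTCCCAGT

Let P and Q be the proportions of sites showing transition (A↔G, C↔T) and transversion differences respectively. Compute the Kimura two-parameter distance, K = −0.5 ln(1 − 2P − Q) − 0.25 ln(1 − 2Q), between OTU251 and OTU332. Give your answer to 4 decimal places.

Differing sites — 3:T/C (Ti); 7:G/A (Ti); 13:C/T (Ti); 24:C/T (Ti); 26:A/C (Tv).
Of the 5 differences, 4 transitions and 1 transversion over 30 sites: P = 4/30 = 0.133333, Q = 1/30 = 0.033333.
d = −0.5·ln(0.700001) − 0.25·ln(0.933334) = −0.5·(-0.356674) − 0.25·(-0.068992) = 0.1956.

0.1956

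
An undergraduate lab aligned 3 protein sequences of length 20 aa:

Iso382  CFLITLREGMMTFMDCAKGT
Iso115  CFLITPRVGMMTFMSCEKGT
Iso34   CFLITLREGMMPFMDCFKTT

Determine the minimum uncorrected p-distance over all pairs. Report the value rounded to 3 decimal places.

0.150

Pairwise Hamming distances:
  Iso382 vs Iso115: 4
  Iso382 vs Iso34: 3
  Iso115 vs Iso34: 6
The smallest is 3 mismatches, between Iso382 and Iso34; p = 3/20 = 0.150.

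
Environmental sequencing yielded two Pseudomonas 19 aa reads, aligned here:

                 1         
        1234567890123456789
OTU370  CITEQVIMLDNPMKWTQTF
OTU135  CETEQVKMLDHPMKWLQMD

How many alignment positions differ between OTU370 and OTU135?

6

The sequences differ at positions 2 (I/E), 7 (I/K), 11 (N/H), 16 (T/L), 18 (T/M), 19 (F/D).
That gives 6 mismatches out of 19 aligned sites, so the Hamming distance is 6.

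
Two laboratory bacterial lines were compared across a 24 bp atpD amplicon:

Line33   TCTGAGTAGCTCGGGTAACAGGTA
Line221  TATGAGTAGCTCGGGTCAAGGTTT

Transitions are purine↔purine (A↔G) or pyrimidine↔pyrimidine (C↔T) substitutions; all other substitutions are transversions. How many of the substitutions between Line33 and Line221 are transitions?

Mismatches occur at site 2 (C↔A, transversion), site 17 (A↔C, transversion), site 19 (C↔A, transversion), site 20 (A↔G, transition), site 22 (G↔T, transversion), site 24 (A↔T, transversion).
Of the 6 differences, 1 transition and 5 transversions, so the answer is 1.

1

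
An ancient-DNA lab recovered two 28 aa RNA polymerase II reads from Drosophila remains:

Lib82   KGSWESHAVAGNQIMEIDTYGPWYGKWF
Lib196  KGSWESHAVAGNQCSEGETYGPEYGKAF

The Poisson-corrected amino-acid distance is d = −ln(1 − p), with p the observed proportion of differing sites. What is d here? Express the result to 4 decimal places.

Differing sites — 14:I/C; 15:M/S; 17:I/G; 18:D/E; 23:W/E; 27:W/A.
p = 6/28 = 0.214286.
d = −ln(1 − 0.214286) = −ln(0.785714) = 0.2412.

0.2412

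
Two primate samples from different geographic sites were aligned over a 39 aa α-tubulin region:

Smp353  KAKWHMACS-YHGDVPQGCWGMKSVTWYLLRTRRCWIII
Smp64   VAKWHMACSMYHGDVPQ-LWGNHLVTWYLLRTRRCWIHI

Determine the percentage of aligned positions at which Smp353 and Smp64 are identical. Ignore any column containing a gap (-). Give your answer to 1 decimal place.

83.8%

Excluding the 2 gap columns leaves 37 comparable sites.
The sequences differ at positions 1 (K/V), 19 (C/L), 22 (M/N), 23 (K/H), 24 (S/L), 38 (I/H).
31 of the 37 comparable sites match, so the percent identity is 31/37 × 100 = 83.8%.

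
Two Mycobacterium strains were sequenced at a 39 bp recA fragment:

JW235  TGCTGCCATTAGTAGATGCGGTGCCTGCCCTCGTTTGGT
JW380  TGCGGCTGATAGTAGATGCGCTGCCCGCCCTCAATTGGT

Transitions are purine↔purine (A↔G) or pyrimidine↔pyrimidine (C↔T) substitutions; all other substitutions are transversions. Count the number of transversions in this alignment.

The sequences differ at positions 4 (T/G, transversion), 7 (C/T, transition), 8 (A/G, transition), 9 (T/A, transversion), 21 (G/C, transversion), 26 (T/C, transition), 33 (G/A, transition), 34 (T/A, transversion).
Of the 8 differences, 4 transitions and 4 transversions, so the answer is 4.

4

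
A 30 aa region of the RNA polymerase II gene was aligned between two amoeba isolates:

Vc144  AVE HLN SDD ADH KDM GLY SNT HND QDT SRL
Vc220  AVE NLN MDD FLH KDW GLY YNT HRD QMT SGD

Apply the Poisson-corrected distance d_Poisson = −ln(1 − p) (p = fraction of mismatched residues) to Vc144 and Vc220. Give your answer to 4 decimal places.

Mismatches occur at site 4 (H↔N), site 7 (S↔M), site 10 (A↔F), site 11 (D↔L), site 15 (M↔W), site 19 (S↔Y), site 23 (N↔R), site 26 (D↔M), site 29 (R↔G), site 30 (L↔D).
p = 10/30 = 0.333333.
d = −ln(1 − 0.333333) = −ln(0.666667) = 0.4055.

0.4055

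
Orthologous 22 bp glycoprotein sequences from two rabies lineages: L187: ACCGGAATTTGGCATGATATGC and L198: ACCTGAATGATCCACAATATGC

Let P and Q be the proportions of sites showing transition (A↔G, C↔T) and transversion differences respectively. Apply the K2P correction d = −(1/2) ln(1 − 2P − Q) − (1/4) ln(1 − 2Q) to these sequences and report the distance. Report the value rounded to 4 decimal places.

Mismatches occur at site 4 (G→T, transversion), site 9 (T→G, transversion), site 10 (T→A, transversion), site 11 (G→T, transversion), site 12 (G→C, transversion), site 15 (T→C, transition), site 16 (G→A, transition).
Of the 7 differences, 2 transitions and 5 transversions over 22 sites: P = 2/22 = 0.090909, Q = 5/22 = 0.227273.
d = −0.5·ln(0.590909) − 0.25·ln(0.545454) = −0.5·(-0.526093) − 0.25·(-0.606137) = 0.4146.

0.4146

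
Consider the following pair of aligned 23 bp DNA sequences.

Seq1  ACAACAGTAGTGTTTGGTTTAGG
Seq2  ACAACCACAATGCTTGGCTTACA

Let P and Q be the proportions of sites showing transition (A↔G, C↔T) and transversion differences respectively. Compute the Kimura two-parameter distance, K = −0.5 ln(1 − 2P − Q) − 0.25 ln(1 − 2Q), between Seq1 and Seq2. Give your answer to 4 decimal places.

0.5169

The sequences differ at positions 6 (A/C, transversion), 7 (G/A, transition), 8 (T/C, transition), 10 (G/A, transition), 13 (T/C, transition), 18 (T/C, transition), 22 (G/C, transversion), 23 (G/A, transition).
Of the 8 differences, 6 transitions and 2 transversions over 23 sites: P = 6/23 = 0.260870, Q = 2/23 = 0.086957.
d = −0.5·ln(0.391303) − 0.25·ln(0.826086) = −0.5·(-0.938273) − 0.25·(-0.191056) = 0.5169.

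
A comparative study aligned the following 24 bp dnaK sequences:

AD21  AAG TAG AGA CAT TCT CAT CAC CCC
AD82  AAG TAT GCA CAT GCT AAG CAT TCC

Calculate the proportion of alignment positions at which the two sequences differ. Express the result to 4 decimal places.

0.3333

Mismatches occur at site 6 (G/T), site 7 (A/G), site 8 (G/C), site 13 (T/G), site 16 (C/A), site 18 (T/G), site 21 (C/T), site 22 (C/T).
There are 8 differences over 24 sites, so p = 8/24 = 0.3333.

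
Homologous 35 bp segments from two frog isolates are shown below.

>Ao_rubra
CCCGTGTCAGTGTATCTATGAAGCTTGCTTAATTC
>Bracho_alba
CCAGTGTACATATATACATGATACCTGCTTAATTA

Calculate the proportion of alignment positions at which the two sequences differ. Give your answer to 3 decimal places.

Mismatches occur at site 3 (C↔A), site 8 (C↔A), site 9 (A↔C), site 10 (G↔A), site 12 (G↔A), site 16 (C↔A), site 17 (T↔C), site 22 (A↔T), site 23 (G↔A), site 25 (T↔C), site 35 (C↔A).
There are 11 differences over 35 sites, so p = 11/35 = 0.314.

0.314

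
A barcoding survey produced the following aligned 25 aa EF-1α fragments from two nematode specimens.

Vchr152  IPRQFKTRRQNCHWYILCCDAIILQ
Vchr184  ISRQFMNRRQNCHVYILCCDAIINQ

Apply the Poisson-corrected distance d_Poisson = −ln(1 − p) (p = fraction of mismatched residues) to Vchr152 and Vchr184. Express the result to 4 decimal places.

The sequences differ at positions 2 (P/S), 6 (K/M), 7 (T/N), 14 (W/V), 24 (L/N).
p = 5/25 = 0.200000.
d = −ln(1 − 0.200000) = −ln(0.800000) = 0.2231.

0.2231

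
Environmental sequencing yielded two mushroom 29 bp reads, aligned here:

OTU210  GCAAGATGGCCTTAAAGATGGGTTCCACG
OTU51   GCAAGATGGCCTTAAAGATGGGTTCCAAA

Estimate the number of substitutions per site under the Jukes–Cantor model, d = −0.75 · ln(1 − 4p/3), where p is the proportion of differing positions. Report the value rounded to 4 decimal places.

Mismatches occur at site 28 (C→A), site 29 (G→A).
p = 2/29 = 0.068966.
d = −0.75 · ln(1 − (4/3)·0.068966) = −0.75 · ln(0.908045) = −0.75 · (-0.096461) = 0.0723.

0.0723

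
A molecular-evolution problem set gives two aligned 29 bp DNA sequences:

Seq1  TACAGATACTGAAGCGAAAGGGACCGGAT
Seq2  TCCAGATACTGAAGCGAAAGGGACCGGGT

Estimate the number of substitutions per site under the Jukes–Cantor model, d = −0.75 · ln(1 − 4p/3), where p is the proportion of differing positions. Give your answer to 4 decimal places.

Mismatches occur at site 2 (A↔C), site 28 (A↔G).
p = 2/29 = 0.068966.
d = −0.75 · ln(1 − (4/3)·0.068966) = −0.75 · ln(0.908045) = −0.75 · (-0.096461) = 0.0723.

0.0723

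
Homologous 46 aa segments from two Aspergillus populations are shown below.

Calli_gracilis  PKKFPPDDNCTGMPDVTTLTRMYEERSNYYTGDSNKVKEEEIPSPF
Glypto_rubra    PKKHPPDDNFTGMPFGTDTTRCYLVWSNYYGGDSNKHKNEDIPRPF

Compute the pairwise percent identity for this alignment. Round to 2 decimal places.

67.39%

Mismatches occur at site 4 (F→H), site 10 (C→F), site 15 (D→F), site 16 (V→G), site 18 (T→D), site 19 (L→T), site 22 (M→C), site 24 (E→L), site 25 (E→V), site 26 (R→W), site 31 (T→G), site 37 (V→H), site 39 (E→N), site 41 (E→D), site 44 (S→R).
31 of the 46 sites match, so the percent identity is 31/46 × 100 = 67.39%.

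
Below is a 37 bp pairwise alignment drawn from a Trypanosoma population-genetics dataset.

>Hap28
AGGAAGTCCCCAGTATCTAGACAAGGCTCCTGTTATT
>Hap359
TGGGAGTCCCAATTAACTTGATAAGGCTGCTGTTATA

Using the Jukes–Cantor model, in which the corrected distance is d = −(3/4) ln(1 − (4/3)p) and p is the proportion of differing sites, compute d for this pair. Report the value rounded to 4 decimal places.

Mismatches occur at site 1 (A↔T), site 4 (A↔G), site 11 (C↔A), site 13 (G↔T), site 16 (T↔A), site 19 (A↔T), site 22 (C↔T), site 29 (C↔G), site 37 (T↔A).
p = 9/37 = 0.243243.
d = −0.75 · ln(1 − (4/3)·0.243243) = −0.75 · ln(0.675676) = −0.75 · (-0.392042) = 0.2940.

0.2940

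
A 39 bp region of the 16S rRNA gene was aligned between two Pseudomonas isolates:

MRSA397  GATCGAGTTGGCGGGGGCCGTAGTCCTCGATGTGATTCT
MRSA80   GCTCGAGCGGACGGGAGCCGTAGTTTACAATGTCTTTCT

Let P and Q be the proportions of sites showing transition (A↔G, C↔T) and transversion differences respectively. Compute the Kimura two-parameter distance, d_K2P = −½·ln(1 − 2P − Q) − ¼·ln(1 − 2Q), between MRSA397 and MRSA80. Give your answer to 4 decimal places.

Mismatches occur at site 2 (A↔C, transversion), site 8 (T↔C, transition), site 9 (T↔G, transversion), site 11 (G↔A, transition), site 16 (G↔A, transition), site 25 (C↔T, transition), site 26 (C↔T, transition), site 27 (T↔A, transversion), site 29 (G↔A, transition), site 34 (G↔C, transversion), site 35 (A↔T, transversion).
Of the 11 differences, 6 transitions and 5 transversions over 39 sites: P = 6/39 = 0.153846, Q = 5/39 = 0.128205.
d = −0.5·ln(0.564103) − 0.25·ln(0.743590) = −0.5·(-0.572518) − 0.25·(-0.296265) = 0.3603.

0.3603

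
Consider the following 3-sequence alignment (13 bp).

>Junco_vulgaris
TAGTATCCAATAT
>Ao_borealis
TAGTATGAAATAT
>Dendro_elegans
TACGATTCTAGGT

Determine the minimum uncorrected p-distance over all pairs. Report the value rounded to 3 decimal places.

0.154

Pairwise Hamming distances:
  Junco_vulgaris vs Ao_borealis: 2
  Junco_vulgaris vs Dendro_elegans: 6
  Ao_borealis vs Dendro_elegans: 7
The smallest is 2 mismatches, between Junco_vulgaris and Ao_borealis; p = 2/13 = 0.154.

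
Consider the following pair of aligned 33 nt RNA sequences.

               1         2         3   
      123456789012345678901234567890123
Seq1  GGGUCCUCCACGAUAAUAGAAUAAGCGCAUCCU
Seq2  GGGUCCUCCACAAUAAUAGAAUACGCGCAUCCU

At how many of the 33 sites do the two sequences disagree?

2

Mismatches occur at site 12 (G→A), site 24 (A→C).
That gives 2 mismatches out of 33 aligned sites, so the Hamming distance is 2.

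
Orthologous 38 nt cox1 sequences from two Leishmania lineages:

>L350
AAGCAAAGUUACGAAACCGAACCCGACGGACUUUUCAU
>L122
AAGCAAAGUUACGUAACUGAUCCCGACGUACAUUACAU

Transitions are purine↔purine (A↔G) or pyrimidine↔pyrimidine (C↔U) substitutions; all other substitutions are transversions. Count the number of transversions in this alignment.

Mismatches occur at site 14 (A↔U, transversion), site 18 (C↔U, transition), site 21 (A↔U, transversion), site 29 (G↔U, transversion), site 32 (U↔A, transversion), site 35 (U↔A, transversion).
Of the 6 differences, 1 transition and 5 transversions, so the answer is 5.

5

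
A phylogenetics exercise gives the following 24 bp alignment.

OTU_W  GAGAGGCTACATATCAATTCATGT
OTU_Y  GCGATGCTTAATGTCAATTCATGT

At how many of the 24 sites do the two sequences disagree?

Mismatches occur at site 2 (A→C), site 5 (G→T), site 9 (A→T), site 10 (C→A), site 13 (A→G).
That gives 5 mismatches out of 24 aligned sites, so the Hamming distance is 5.

5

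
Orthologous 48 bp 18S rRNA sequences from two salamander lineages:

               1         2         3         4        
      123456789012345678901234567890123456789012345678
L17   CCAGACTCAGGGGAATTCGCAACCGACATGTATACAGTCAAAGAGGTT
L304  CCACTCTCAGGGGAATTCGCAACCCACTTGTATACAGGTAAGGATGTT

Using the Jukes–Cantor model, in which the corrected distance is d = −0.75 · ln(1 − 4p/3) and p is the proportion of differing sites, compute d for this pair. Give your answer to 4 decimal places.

Mismatches occur at site 4 (G→C), site 5 (A→T), site 25 (G→C), site 28 (A→T), site 38 (T→G), site 39 (C→T), site 42 (A→G), site 45 (G→T).
p = 8/48 = 0.166667.
d = −0.75 · ln(1 − (4/3)·0.166667) = −0.75 · ln(0.777777) = −0.75 · (-0.251315) = 0.1885.

0.1885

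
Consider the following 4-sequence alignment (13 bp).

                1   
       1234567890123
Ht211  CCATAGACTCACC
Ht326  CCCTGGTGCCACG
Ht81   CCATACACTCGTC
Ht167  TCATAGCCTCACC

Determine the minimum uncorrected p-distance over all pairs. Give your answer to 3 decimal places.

Pairwise Hamming distances:
  Ht211 vs Ht326: 6
  Ht211 vs Ht81: 3
  Ht211 vs Ht167: 2
  Ht326 vs Ht81: 9
  Ht326 vs Ht167: 7
  Ht81 vs Ht167: 5
The smallest is 2 mismatches, between Ht211 and Ht167; p = 2/13 = 0.154.

0.154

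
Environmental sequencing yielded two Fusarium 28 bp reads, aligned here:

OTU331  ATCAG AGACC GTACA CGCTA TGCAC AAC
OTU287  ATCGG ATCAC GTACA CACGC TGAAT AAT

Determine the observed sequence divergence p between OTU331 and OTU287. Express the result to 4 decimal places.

0.3571

The sequences differ at positions 4 (A/G), 7 (G/T), 8 (A/C), 9 (C/A), 17 (G/A), 19 (T/G), 20 (A/C), 23 (C/A), 25 (C/T), 28 (C/T).
There are 10 differences over 28 sites, so p = 10/28 = 0.3571.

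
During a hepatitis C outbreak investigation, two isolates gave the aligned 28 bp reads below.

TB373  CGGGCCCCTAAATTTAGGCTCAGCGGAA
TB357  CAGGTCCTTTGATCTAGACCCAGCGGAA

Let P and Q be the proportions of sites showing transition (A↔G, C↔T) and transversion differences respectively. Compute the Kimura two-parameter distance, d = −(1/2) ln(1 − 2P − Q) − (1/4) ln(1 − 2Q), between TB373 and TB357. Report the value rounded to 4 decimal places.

Mismatches occur at site 2 (G↔A, transition), site 5 (C↔T, transition), site 8 (C↔T, transition), site 10 (A↔T, transversion), site 11 (A↔G, transition), site 14 (T↔C, transition), site 18 (G↔A, transition), site 20 (T↔C, transition).
Of the 8 differences, 7 transitions and 1 transversion over 28 sites: P = 7/28 = 0.250000, Q = 1/28 = 0.035714.
d = −0.5·ln(0.464286) − 0.25·ln(0.928572) = −0.5·(-0.767255) − 0.25·(-0.074107) = 0.4022.

0.4022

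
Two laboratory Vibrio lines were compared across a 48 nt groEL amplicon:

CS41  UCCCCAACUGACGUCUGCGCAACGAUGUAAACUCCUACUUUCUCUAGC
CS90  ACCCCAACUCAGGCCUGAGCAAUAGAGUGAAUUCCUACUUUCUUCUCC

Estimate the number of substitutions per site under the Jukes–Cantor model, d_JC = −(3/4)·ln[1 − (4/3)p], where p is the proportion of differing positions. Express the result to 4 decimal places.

0.4042

The sequences differ at positions 1 (U/A), 10 (G/C), 12 (C/G), 14 (U/C), 18 (C/A), 23 (C/U), 24 (G/A), 25 (A/G), 26 (U/A), 29 (A/G), 32 (C/U), 44 (C/U), 45 (U/C), 46 (A/U), 47 (G/C).
p = 15/48 = 0.312500.
d = −0.75 · ln(1 − (4/3)·0.312500) = −0.75 · ln(0.583333) = −0.75 · (-0.538997) = 0.4042.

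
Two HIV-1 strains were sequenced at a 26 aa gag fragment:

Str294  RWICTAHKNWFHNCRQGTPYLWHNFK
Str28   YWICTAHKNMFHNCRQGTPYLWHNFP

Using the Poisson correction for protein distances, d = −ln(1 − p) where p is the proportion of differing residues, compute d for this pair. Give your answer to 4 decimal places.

0.1226

Mismatches occur at site 1 (R↔Y), site 10 (W↔M), site 26 (K↔P).
p = 3/26 = 0.115385.
d = −ln(1 − 0.115385) = −ln(0.884615) = 0.1226.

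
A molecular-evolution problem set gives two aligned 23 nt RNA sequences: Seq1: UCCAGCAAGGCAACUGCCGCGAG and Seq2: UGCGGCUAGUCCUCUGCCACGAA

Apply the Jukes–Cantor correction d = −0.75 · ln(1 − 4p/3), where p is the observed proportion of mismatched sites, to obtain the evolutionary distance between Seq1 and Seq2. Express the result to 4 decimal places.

0.4674

The sequences differ at positions 2 (C/G), 4 (A/G), 7 (A/U), 10 (G/U), 12 (A/C), 13 (A/U), 19 (G/A), 23 (G/A).
p = 8/23 = 0.347826.
d = −0.75 · ln(1 − (4/3)·0.347826) = −0.75 · ln(0.536232) = −0.75 · (-0.623188) = 0.4674.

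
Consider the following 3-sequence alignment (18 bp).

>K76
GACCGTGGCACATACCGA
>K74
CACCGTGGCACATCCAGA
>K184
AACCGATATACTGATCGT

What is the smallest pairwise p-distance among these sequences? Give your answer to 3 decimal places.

0.167

Pairwise Hamming distances:
  K76 vs K74: 3
  K76 vs K184: 9
  K74 vs K184: 11
The smallest is 3 mismatches, between K76 and K74; p = 3/18 = 0.167.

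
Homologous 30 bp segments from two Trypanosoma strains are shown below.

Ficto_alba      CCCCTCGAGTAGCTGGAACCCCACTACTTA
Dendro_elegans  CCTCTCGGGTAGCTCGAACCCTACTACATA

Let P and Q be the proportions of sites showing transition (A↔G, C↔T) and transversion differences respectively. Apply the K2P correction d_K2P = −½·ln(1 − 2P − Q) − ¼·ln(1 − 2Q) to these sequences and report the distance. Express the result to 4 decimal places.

Differing sites — 3:C/T (Ti); 8:A/G (Ti); 15:G/C (Tv); 22:C/T (Ti); 28:T/A (Tv).
Of the 5 differences, 3 transitions and 2 transversions over 30 sites: P = 3/30 = 0.100000, Q = 2/30 = 0.066667.
d = −0.5·ln(0.733333) − 0.25·ln(0.866666) = −0.5·(-0.310155) − 0.25·(-0.143102) = 0.1909.

0.1909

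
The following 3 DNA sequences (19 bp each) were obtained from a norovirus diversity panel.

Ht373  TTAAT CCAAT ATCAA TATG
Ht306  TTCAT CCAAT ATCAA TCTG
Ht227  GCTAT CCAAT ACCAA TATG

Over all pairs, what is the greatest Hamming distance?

5

Pairwise Hamming distances:
  Ht373 vs Ht306: 2
  Ht373 vs Ht227: 4
  Ht306 vs Ht227: 5
The largest is 5, between Ht306 and Ht227.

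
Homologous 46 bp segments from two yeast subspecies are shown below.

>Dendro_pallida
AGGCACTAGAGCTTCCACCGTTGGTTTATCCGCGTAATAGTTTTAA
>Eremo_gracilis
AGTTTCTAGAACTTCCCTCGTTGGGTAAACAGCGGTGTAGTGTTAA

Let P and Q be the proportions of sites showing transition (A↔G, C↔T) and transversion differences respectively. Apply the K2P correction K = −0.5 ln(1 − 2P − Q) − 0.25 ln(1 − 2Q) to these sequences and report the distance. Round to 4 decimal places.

0.3909

Differing sites — 3:G/T (Tv); 4:C/T (Ti); 5:A/T (Tv); 11:G/A (Ti); 17:A/C (Tv); 18:C/T (Ti); 25:T/G (Tv); 27:T/A (Tv); 29:T/A (Tv); 31:C/A (Tv); 35:T/G (Tv); 36:A/T (Tv); 37:A/G (Ti); 42:T/G (Tv).
Of the 14 differences, 4 transitions and 10 transversions over 46 sites: P = 4/46 = 0.086957, Q = 10/46 = 0.217391.
d = −0.5·ln(0.608695) − 0.25·ln(0.565218) = −0.5·(-0.496438) − 0.25·(-0.570544) = 0.3909.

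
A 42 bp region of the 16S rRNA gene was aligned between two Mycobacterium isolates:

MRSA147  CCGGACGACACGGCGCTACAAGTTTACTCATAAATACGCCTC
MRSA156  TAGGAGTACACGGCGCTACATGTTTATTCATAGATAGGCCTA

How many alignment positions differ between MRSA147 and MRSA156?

The sequences differ at positions 1 (C/T), 2 (C/A), 6 (C/G), 7 (G/T), 21 (A/T), 27 (C/T), 33 (A/G), 37 (C/G), 42 (C/A).
That gives 9 mismatches out of 42 aligned sites, so the Hamming distance is 9.

9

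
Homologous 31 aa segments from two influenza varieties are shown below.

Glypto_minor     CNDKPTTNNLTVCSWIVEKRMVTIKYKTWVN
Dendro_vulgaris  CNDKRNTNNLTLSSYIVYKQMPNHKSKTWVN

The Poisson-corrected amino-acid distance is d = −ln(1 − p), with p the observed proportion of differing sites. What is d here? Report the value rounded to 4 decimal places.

Differing sites — 5:P/R; 6:T/N; 12:V/L; 13:C/S; 15:W/Y; 18:E/Y; 20:R/Q; 22:V/P; 23:T/N; 24:I/H; 26:Y/S.
p = 11/31 = 0.354839.
d = −ln(1 − 0.354839) = −ln(0.645161) = 0.4383.

0.4383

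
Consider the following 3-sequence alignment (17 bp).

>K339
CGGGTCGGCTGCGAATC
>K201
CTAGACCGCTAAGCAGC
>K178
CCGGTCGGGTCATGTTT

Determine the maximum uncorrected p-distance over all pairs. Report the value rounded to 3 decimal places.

0.647

Pairwise Hamming distances:
  K339 vs K201: 8
  K339 vs K178: 8
  K201 vs K178: 11
The largest is 11 mismatches, between K201 and K178; p = 11/17 = 0.647.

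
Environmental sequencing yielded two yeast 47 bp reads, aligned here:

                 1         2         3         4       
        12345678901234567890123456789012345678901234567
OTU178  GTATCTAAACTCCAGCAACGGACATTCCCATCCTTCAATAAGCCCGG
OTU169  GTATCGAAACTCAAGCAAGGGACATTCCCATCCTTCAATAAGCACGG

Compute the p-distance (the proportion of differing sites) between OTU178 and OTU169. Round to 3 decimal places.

The sequences differ at positions 6 (T/G), 13 (C/A), 19 (C/G), 44 (C/A).
There are 4 differences over 47 sites, so p = 4/47 = 0.085.

0.085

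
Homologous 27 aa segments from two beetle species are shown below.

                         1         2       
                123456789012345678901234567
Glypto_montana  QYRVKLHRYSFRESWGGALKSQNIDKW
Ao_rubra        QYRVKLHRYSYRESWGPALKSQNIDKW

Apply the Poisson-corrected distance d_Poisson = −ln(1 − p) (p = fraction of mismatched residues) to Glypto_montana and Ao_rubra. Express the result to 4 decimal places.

0.0770

Differing sites — 11:F/Y; 17:G/P.
p = 2/27 = 0.074074.
d = −ln(1 − 0.074074) = −ln(0.925926) = 0.0770.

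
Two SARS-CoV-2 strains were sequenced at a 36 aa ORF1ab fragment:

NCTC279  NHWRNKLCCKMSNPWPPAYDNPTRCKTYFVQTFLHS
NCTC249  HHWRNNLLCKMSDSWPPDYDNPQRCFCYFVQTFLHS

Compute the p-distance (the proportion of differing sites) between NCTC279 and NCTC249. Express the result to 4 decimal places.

0.2500

Differing sites — 1:N/H; 6:K/N; 8:C/L; 13:N/D; 14:P/S; 18:A/D; 23:T/Q; 26:K/F; 27:T/C.
There are 9 differences over 36 sites, so p = 9/36 = 0.2500.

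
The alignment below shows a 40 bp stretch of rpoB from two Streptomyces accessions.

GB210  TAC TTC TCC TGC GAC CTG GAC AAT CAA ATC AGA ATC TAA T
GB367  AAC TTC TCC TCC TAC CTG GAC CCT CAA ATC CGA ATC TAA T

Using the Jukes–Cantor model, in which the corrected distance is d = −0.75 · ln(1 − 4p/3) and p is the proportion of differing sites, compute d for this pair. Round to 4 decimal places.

Mismatches occur at site 1 (T↔A), site 11 (G↔C), site 13 (G↔T), site 22 (A↔C), site 23 (A↔C), site 31 (A↔C).
p = 6/40 = 0.150000.
d = −0.75 · ln(1 − (4/3)·0.150000) = −0.75 · ln(0.800000) = −0.75 · (-0.223144) = 0.1674.

0.1674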